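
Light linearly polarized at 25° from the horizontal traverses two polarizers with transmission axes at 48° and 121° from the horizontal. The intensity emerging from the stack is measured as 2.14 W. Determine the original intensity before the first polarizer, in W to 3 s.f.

I₀ ≈ 29.5 W

By Malus's law, I₁ = I₀ cos²(48° − 25°) = I₀ cos²(23°) = 0.8473 I₀.
I₂ = I₁ cos²(121° − 48°) = 0.8473 I₀ · cos²(73°) = 0.07243 I₀.
So 2.14 W = 0.07243 I₀, giving I₀ = 2.14/0.07243 = 29.55 W.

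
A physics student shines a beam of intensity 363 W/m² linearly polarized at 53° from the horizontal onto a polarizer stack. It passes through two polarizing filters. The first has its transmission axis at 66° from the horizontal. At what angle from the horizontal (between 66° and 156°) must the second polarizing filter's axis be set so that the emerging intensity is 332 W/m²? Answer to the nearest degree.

θ ≈ 77°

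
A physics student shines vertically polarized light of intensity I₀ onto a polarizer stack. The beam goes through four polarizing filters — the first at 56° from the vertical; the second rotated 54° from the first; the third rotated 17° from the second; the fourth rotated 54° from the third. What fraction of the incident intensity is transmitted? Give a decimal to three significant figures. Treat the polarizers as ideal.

≈ 0.0341 I₀

By Malus's law, I₁ = I₀ cos²(56° − 0°) = I₀ cos²(56°) = 0.3127 I₀.
I₂ = I₁ cos²(54°) = 0.3127 · 0.3455 I₀ = 0.108 I₀.
I₃ = I₂ cos²(17°) = 0.108 · 0.9145 I₀ = 0.0988 I₀.
I₄ = I₃ cos²(54°) = 0.0988 · 0.3455 I₀ = 0.03413 I₀.
Transmitted fraction = 0.03413.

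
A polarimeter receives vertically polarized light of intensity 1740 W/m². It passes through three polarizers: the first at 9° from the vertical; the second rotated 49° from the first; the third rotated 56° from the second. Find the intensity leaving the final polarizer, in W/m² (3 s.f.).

I ≈ 228 W/m²

I₁ = 1740 W/m² · cos²(9°) = 1697 W/m².
I₂ = I₁ · cos²(49°) = 1697 · 0.4304 = 730.6 W/m².
I₃ = I₂ · cos²(56°) = 730.6 · 0.3127 = 228.5 W/m².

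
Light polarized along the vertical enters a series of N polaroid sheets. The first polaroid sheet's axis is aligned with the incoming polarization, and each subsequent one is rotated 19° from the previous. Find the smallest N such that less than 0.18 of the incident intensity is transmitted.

N = 17

First polarizer is aligned with the polarization: full transmission.
Each further stage multiplies by cos²(19°) = 0.894.
After N polarizers: T = 0.894^(N−1). Require T < 0.18 ⇒ N−1 > ln(0.18)/ln(0.894) = 15.30, so N−1 ≥ 16 and N = 17.
Check: N=17 gives T = 0.1665 < 0.18; N=16 gives T = 0.1863.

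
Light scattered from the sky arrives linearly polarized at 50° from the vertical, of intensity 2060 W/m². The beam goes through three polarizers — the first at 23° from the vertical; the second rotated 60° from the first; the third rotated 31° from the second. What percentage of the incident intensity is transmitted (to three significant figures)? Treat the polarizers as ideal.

≈ 14.6%

I₁ = 2060 W/m² · cos²(27°) = 1635 W/m².
I₂ = I₁ · cos²(60°) = 1635 · 0.25 = 408.9 W/m².
I₃ = I₂ · cos²(31°) = 408.9 · 0.7347 = 300.4 W/m².
That is 14.58% of the incident intensity.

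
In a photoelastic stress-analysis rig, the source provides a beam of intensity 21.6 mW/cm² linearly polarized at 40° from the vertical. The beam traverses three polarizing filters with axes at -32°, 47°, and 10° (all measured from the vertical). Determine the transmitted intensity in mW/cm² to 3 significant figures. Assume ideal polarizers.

I ≈ 0.0479 mW/cm²

I₁ = 21.6 mW/cm² · cos²(72°) = 2.063 mW/cm².
I₂ = I₁ · cos²(79°) = 2.063 · 0.03641 = 0.0751 mW/cm².
I₃ = I₂ · cos²(37°) = 0.0751 · 0.6378 = 0.0479 mW/cm².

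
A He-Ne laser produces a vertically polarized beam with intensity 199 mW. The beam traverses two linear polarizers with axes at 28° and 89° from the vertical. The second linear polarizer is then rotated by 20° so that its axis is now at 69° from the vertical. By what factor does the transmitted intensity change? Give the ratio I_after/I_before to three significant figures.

I_new/I_old ≈ 2.42

Before rotation:
I₁ = I₀ cos²(28° − 0°) = I₀ cos²(28°) = 0.7796 I₀.
I₂ = I₁ cos²(89° − 28°) = 0.7796 I₀ · cos²(61°) = 0.1832 I₀.
After rotation:
I₁ = I₀ cos²(28° − 0°) = I₀ cos²(28°) = 0.7796 I₀.
I₂ = I₁ cos²(69° − 28°) = 0.7796 I₀ · cos²(41°) = 0.444 I₀.
Ratio = 0.444 / 0.1832 = 2.423.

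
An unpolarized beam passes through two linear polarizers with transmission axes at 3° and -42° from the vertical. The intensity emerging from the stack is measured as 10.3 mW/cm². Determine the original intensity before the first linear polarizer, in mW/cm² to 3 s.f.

I₀ ≈ 41.2 mW/cm²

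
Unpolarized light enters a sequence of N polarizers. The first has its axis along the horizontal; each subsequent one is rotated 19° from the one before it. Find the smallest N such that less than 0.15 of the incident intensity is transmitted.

N = 12

First polarizer halves the unpolarized light: factor 1/2.
Each further stage multiplies by cos²(19°) = 0.894.
After N polarizers: T = 0.5·0.894^(N−1). Require T < 0.15 ⇒ N−1 > ln(0.15/0.5)/ln(0.894) = 10.75, so N−1 ≥ 11 and N = 12.
Check: N=12 gives T = 0.1458 < 0.15; N=11 gives T = 0.1631.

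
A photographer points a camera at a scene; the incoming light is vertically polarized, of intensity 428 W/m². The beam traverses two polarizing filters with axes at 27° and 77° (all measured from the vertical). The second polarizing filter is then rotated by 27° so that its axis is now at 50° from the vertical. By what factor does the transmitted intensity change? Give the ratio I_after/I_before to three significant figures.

Before rotation:
I₁ = I₀ cos²(27° − 0°) = I₀ cos²(27°) = 0.7939 I₀.
I₂ = I₁ cos²(77° − 27°) = 0.7939 I₀ · cos²(50°) = 0.328 I₀.
After rotation:
I₁ = I₀ cos²(27° − 0°) = I₀ cos²(27°) = 0.7939 I₀.
I₂ = I₁ cos²(50° − 27°) = 0.7939 I₀ · cos²(23°) = 0.6727 I₀.
Ratio = 0.6727 / 0.328 = 2.051.

I_new/I_old ≈ 2.05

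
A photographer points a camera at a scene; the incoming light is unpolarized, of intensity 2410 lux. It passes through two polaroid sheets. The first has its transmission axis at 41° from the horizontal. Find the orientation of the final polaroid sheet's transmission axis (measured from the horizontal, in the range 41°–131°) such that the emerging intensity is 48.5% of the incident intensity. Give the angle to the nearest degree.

Unpolarized light through the first polarizer → I₁ = ½ I₀, now polarized at 41°.
Need I₂/I₀ = 0.485, so cos²(θ − 41°) = 0.485 / 0.5 = 0.97.
θ − 41° = arccos(√0.97) = 10.0°, giving θ ≈ 41 + 10.0 = 51.0°.

θ ≈ 51°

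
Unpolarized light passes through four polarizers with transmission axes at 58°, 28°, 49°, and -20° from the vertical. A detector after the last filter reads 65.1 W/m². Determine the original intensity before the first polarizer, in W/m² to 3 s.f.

Unpolarized light through the first polarizer → I₁ = ½ I₀, now polarized at 58°.
I₂ = I₁ cos²(28° − 58°) = 0.5 I₀ · cos²(30°) = 0.375 I₀.
I₃ = I₂ cos²(49° − 28°) = 0.375 I₀ · cos²(21°) = 0.3268 I₀.
I₄ = I₃ cos²(-20° − 49°) = 0.3268 I₀ · cos²(69°) = 0.04198 I₀.
So 65.1 W/m² = 0.04198 I₀, giving I₀ = 65.1/0.04198 = 1551 W/m².

I₀ ≈ 1550 W/m²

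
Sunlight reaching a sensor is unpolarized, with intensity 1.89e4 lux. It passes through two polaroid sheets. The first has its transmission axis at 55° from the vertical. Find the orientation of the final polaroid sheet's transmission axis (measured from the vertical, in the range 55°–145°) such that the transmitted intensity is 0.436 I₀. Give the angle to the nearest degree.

θ ≈ 76°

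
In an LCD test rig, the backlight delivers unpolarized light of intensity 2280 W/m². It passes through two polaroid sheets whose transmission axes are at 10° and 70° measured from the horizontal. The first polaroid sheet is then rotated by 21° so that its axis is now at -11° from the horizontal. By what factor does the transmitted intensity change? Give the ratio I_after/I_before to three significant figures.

I_new/I_old ≈ 0.0979

Before rotation:
Unpolarized light through the first polarizer → I₁ = ½ I₀, now polarized at 10°.
I₂ = I₁ cos²(70° − 10°) = 0.5 I₀ · cos²(60°) = 0.125 I₀.
After rotation:
Unpolarized light through the first polarizer → I₁ = ½ I₀, now polarized at -11°.
I₂ = I₁ cos²(70° + 11°) = 0.5 I₀ · cos²(81°) = 0.01224 I₀.
Ratio = 0.01224 / 0.125 = 0.09789.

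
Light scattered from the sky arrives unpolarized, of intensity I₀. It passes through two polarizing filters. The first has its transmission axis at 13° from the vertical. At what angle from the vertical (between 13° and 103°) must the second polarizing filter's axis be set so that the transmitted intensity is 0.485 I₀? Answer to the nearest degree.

Unpolarized light through the first polarizer → I₁ = ½ I₀, now polarized at 13°.
Need I₂/I₀ = 0.485, so cos²(θ − 13°) = 0.485 / 0.5 = 0.97.
θ − 13° = arccos(√0.97) = 10.0°, giving θ ≈ 13 + 10.0 = 23.0°.

θ ≈ 23°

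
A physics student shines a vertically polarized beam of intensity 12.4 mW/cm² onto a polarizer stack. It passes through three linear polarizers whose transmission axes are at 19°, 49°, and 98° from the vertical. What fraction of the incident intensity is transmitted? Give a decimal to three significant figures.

By Malus's law, I₁ = 12.4 mW/cm² · cos²(19°) = 11.09 mW/cm².
I₂ = I₁ · cos²(30°) = 11.09 · 0.75 = 8.314 mW/cm².
I₃ = I₂ · cos²(49°) = 8.314 · 0.4304 = 3.579 mW/cm².
Transmitted fraction = 0.2886.

I/I₀ ≈ 0.289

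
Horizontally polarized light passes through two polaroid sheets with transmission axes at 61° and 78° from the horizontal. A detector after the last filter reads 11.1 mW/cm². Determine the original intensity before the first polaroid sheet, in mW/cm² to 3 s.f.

I₀ ≈ 51.6 mW/cm²

I₁ = I₀ cos²(61° − 0°) = I₀ cos²(61°) = 0.235 I₀.
I₂ = I₁ cos²(78° − 61°) = 0.235 I₀ · cos²(17°) = 0.2149 I₀.
So 11.1 mW/cm² = 0.2149 I₀, giving I₀ = 11.1/0.2149 = 51.64 mW/cm².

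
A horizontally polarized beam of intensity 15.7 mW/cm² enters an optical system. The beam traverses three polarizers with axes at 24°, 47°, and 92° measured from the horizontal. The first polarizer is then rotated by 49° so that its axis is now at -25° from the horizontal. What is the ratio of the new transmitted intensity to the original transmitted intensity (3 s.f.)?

I_new/I_old ≈ 0.111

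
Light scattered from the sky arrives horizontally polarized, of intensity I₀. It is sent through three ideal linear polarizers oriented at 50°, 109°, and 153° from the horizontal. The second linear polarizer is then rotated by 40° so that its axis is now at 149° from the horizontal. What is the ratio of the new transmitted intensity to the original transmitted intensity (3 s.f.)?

I_new/I_old ≈ 0.177

Before rotation:
I₁ = I₀ cos²(50° − 0°) = I₀ cos²(50°) = 0.4132 I₀.
I₂ = I₁ cos²(109° − 50°) = 0.4132 I₀ · cos²(59°) = 0.1096 I₀.
I₃ = I₂ cos²(153° − 109°) = 0.1096 I₀ · cos²(44°) = 0.05671 I₀.
After rotation:
I₁ = I₀ cos²(50° − 0°) = I₀ cos²(50°) = 0.4132 I₀.
Angle between axes 1 and 2: 81°. I₂ = 0.4132 I₀ · cos²(81°) = 0.01011 I₀.
I₃ = I₂ cos²(153° − 149°) = 0.01011 I₀ · cos²(4°) = 0.01006 I₀.
Ratio = 0.01006 / 0.05671 = 0.1774.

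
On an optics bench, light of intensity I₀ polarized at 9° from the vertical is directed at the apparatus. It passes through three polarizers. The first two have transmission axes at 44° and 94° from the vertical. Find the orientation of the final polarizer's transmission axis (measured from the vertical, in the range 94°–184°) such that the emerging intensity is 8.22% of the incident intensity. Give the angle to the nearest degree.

θ ≈ 151°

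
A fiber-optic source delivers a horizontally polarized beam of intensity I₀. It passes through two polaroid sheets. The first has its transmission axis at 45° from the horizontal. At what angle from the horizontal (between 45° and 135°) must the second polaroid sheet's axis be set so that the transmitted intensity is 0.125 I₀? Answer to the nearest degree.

θ ≈ 105°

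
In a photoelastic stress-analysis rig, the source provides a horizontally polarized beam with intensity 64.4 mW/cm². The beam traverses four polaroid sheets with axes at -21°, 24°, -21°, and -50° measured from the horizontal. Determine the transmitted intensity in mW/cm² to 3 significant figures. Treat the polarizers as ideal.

I ≈ 10.7 mW/cm²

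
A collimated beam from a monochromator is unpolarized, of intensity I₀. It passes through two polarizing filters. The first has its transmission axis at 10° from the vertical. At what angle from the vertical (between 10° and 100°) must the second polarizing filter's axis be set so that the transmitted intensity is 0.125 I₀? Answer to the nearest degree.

θ ≈ 70°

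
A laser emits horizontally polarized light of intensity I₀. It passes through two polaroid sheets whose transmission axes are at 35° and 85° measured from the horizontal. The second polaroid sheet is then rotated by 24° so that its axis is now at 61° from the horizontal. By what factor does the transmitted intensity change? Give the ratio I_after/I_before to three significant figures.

I_new/I_old ≈ 1.96

Before rotation:
By Malus's law, I₁ = I₀ cos²(35° − 0°) = I₀ cos²(35°) = 0.671 I₀.
I₂ = I₁ cos²(85° − 35°) = 0.671 I₀ · cos²(50°) = 0.2772 I₀.
After rotation:
I₁ = I₀ cos²(35° − 0°) = I₀ cos²(35°) = 0.671 I₀.
I₂ = I₁ cos²(61° − 35°) = 0.671 I₀ · cos²(26°) = 0.5421 I₀.
Ratio = 0.5421 / 0.2772 = 1.955.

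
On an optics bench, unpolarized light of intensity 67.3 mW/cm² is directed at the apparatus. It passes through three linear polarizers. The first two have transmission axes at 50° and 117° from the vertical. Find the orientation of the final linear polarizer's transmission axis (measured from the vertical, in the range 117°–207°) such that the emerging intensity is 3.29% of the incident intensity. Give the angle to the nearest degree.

θ ≈ 166°

Unpolarized light through the first polarizer → I₁ = ½ I₀, now polarized at 50°.
I₂ = I₁ cos²(117° − 50°) = 0.5 I₀ · cos²(67°) = 0.07634 I₀.
Need I₃/I₀ = 0.0329, so cos²(θ − 117°) = 0.0329 / 0.07634 = 0.431.
θ − 117° = arccos(√0.431) = 49.0°, giving θ ≈ 117 + 49.0 = 166.0°.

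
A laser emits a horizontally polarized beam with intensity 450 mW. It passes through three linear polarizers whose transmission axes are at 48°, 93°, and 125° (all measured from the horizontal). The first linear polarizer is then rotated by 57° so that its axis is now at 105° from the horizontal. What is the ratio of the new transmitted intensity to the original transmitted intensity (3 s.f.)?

I_new/I_old ≈ 0.286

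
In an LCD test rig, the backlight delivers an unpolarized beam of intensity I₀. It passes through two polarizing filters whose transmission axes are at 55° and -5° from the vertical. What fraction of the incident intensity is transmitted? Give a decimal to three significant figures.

≈ 0.125 I₀

Unpolarized light through the first polarizer → I₁ = ½ I₀, now polarized at 55°.
I₂ = I₁ cos²(-5° − 55°) = 0.5 I₀ · cos²(60°) = 0.125 I₀.
Transmitted fraction = 0.125.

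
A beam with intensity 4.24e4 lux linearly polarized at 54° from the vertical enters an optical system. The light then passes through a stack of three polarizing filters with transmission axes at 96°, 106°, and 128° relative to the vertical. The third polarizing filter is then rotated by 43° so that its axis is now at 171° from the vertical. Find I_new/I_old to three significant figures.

I_new/I_old ≈ 0.208

Before rotation:
I₁ = I₀ cos²(96° − 54°) = I₀ cos²(42°) = 0.5523 I₀.
I₂ = I₁ cos²(106° − 96°) = 0.5523 I₀ · cos²(10°) = 0.5356 I₀.
I₃ = I₂ cos²(128° − 106°) = 0.5356 I₀ · cos²(22°) = 0.4604 I₀.
After rotation:
I₁ = I₀ cos²(96° − 54°) = I₀ cos²(42°) = 0.5523 I₀.
I₂ = I₁ cos²(106° − 96°) = 0.5523 I₀ · cos²(10°) = 0.5356 I₀.
I₃ = I₂ cos²(171° − 106°) = 0.5356 I₀ · cos²(65°) = 0.09566 I₀.
Ratio = 0.09566 / 0.4604 = 0.2078.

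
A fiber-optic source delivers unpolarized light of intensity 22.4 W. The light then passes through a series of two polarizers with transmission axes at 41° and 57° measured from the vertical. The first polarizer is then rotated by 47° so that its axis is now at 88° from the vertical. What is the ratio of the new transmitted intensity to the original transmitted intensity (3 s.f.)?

I_new/I_old ≈ 0.795

Before rotation:
Unpolarized light through the first polarizer → I₁ = ½ I₀, now polarized at 41°.
I₂ = I₁ cos²(57° − 41°) = 0.5 I₀ · cos²(16°) = 0.462 I₀.
After rotation:
Unpolarized light through the first polarizer → I₁ = ½ I₀, now polarized at 88°.
I₂ = I₁ cos²(57° − 88°) = 0.5 I₀ · cos²(31°) = 0.3674 I₀.
Ratio = 0.3674 / 0.462 = 0.7951.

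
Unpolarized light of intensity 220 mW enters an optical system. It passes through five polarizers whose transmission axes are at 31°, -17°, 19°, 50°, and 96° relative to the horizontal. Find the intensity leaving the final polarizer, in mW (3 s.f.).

Unpolarized light through the first polarizer → I₁ = 220 mW/2 = 110 mW, polarized at 31°.
I₂ = I₁ · cos²(48°) = 110 · 0.4477 = 49.25 mW.
I₃ = I₂ · cos²(36°) = 49.25 · 0.6545 = 32.24 mW.
I₄ = I₃ · cos²(31°) = 32.24 · 0.7347 = 23.68 mW.
I₅ = I₄ · cos²(46°) = 23.68 · 0.4826 = 11.43 mW.

I ≈ 11.4 mW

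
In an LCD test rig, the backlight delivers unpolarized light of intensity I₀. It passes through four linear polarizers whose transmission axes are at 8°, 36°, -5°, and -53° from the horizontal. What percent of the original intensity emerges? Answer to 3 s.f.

Unpolarized light through the first polarizer → I₁ = ½ I₀, now polarized at 8°.
I₂ = I₁ cos²(36° − 8°) = 0.5 I₀ · cos²(28°) = 0.3898 I₀.
I₃ = I₂ cos²(-5° − 36°) = 0.3898 I₀ · cos²(41°) = 0.222 I₀.
I₄ = I₃ cos²(-53° + 5°) = 0.222 I₀ · cos²(48°) = 0.09941 I₀.
That is 9.941% of the incident intensity.

≈ 9.94%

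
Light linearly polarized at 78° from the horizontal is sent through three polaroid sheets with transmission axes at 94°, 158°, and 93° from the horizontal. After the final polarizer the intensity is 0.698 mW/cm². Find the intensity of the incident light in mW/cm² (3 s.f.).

I₀ ≈ 22.0 mW/cm²

I₁ = I₀ cos²(94° − 78°) = I₀ cos²(16°) = 0.924 I₀.
I₂ = I₁ cos²(158° − 94°) = 0.924 I₀ · cos²(64°) = 0.1776 I₀.
I₃ = I₂ cos²(93° − 158°) = 0.1776 I₀ · cos²(65°) = 0.03171 I₀.
So 0.698 mW/cm² = 0.03171 I₀, giving I₀ = 0.698/0.03171 = 22.01 mW/cm².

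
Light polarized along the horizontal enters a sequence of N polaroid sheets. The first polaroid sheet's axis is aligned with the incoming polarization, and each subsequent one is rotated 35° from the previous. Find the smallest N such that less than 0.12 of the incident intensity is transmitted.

First polarizer is aligned with the polarization: full transmission.
Each further stage multiplies by cos²(35°) = 0.671.
After N polarizers: T = 0.671^(N−1). Require T < 0.12 ⇒ N−1 > ln(0.12)/ln(0.671) = 5.31, so N−1 ≥ 6 and N = 7.
Check: N=7 gives T = 0.09128 < 0.12; N=6 gives T = 0.136.

N = 7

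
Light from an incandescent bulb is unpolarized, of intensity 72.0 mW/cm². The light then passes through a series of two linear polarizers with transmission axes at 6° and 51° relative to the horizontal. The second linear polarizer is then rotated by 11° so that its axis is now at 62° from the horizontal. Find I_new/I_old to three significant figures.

Before rotation:
Unpolarized light through the first polarizer → I₁ = ½ I₀, now polarized at 6°.
I₂ = I₁ cos²(51° − 6°) = 0.5 I₀ · cos²(45°) = 0.25 I₀.
After rotation:
Unpolarized light through the first polarizer → I₁ = ½ I₀, now polarized at 6°.
I₂ = I₁ cos²(62° − 6°) = 0.5 I₀ · cos²(56°) = 0.1563 I₀.
Ratio = 0.1563 / 0.25 = 0.6254.

I_new/I_old ≈ 0.625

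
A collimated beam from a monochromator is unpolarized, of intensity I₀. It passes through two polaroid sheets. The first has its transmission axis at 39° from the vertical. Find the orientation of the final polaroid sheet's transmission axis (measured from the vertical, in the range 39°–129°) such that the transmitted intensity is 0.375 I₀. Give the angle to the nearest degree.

Unpolarized light through the first polarizer → I₁ = ½ I₀, now polarized at 39°.
Need I₂/I₀ = 0.375, so cos²(θ − 39°) = 0.375 / 0.5 = 0.75.
θ − 39° = arccos(√0.75) = 30.0°, giving θ ≈ 39 + 30.0 = 69.0°.

θ ≈ 69°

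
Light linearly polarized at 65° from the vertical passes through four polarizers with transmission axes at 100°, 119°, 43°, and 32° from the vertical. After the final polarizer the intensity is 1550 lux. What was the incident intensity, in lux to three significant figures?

I₀ ≈ 4.58e4 lux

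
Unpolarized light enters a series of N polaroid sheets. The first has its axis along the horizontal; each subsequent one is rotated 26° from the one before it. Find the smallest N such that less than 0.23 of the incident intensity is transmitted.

First polarizer halves the unpolarized light: factor 1/2.
Each further stage multiplies by cos²(26°) = 0.8078.
After N polarizers: T = 0.5·0.8078^(N−1). Require T < 0.23 ⇒ N−1 > ln(0.23/0.5)/ln(0.8078) = 3.64, so N−1 ≥ 4 and N = 5.
Check: N=5 gives T = 0.2129 < 0.23; N=4 gives T = 0.2636.

N = 5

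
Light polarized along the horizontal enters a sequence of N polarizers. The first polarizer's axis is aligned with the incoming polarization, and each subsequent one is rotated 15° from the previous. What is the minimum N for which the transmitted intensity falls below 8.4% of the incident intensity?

N = 37

First polarizer is aligned with the polarization: full transmission.
Each further stage multiplies by cos²(15°) = 0.933.
After N polarizers: T = 0.933^(N−1). Require T < 0.084 ⇒ N−1 > ln(0.084)/ln(0.933) = 35.72, so N−1 ≥ 36 and N = 37.
Check: N=37 gives T = 0.0824 < 0.084; N=36 gives T = 0.08832.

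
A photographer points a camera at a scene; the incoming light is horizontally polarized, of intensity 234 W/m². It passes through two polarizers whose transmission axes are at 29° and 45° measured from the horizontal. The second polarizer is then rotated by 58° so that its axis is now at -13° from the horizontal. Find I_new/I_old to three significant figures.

I_new/I_old ≈ 0.598

Before rotation:
I₁ = I₀ cos²(29° − 0°) = I₀ cos²(29°) = 0.765 I₀.
I₂ = I₁ cos²(45° − 29°) = 0.765 I₀ · cos²(16°) = 0.7068 I₀.
After rotation:
I₁ = I₀ cos²(29° − 0°) = I₀ cos²(29°) = 0.765 I₀.
I₂ = I₁ cos²(-13° − 29°) = 0.765 I₀ · cos²(42°) = 0.4225 I₀.
Ratio = 0.4225 / 0.7068 = 0.5977.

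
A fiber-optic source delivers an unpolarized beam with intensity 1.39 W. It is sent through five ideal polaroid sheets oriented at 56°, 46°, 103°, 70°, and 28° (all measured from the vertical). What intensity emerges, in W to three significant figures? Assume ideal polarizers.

Unpolarized light through the first polarizer → I₁ = 1.39 W/2 = 0.695 W, polarized at 56°.
I₂ = I₁ · cos²(10°) = 0.695 · 0.9698 = 0.674 W.
I₃ = I₂ · cos²(57°) = 0.674 · 0.2966 = 0.1999 W.
I₄ = I₃ · cos²(33°) = 0.1999 · 0.7034 = 0.1406 W.
I₅ = I₄ · cos²(42°) = 0.1406 · 0.5523 = 0.07767 W.

I ≈ 0.0777 W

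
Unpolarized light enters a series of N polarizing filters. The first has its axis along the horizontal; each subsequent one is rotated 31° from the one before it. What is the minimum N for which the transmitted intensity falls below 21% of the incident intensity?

First polarizer halves the unpolarized light: factor 1/2.
Each further stage multiplies by cos²(31°) = 0.7347.
After N polarizers: T = 0.5·0.7347^(N−1). Require T < 0.21 ⇒ N−1 > ln(0.21/0.5)/ln(0.7347) = 2.81, so N−1 ≥ 3 and N = 4.
Check: N=4 gives T = 0.1983 < 0.21; N=3 gives T = 0.2699.

N = 4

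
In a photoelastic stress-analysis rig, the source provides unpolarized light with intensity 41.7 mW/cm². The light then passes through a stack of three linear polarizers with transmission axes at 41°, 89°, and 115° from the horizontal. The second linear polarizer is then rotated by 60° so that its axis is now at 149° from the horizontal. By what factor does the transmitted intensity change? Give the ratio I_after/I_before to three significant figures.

I_new/I_old ≈ 0.181

Before rotation:
Unpolarized light through the first polarizer → I₁ = ½ I₀, now polarized at 41°.
I₂ = I₁ cos²(89° − 41°) = 0.5 I₀ · cos²(48°) = 0.2239 I₀.
I₃ = I₂ cos²(115° − 89°) = 0.2239 I₀ · cos²(26°) = 0.1808 I₀.
After rotation:
Unpolarized light through the first polarizer → I₁ = ½ I₀, now polarized at 41°.
Angle between axes 1 and 2: 72°. I₂ = 0.5 I₀ · cos²(72°) = 0.04775 I₀.
I₃ = I₂ cos²(115° − 149°) = 0.04775 I₀ · cos²(34°) = 0.03282 I₀.
Ratio = 0.03282 / 0.1808 = 0.1815.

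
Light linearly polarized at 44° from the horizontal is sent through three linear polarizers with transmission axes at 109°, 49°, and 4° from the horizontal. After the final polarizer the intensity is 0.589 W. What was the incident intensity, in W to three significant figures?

I₀ ≈ 26.4 W

I₁ = I₀ cos²(109° − 44°) = I₀ cos²(65°) = 0.1786 I₀.
I₂ = I₁ cos²(49° − 109°) = 0.1786 I₀ · cos²(60°) = 0.04465 I₀.
I₃ = I₂ cos²(4° − 49°) = 0.04465 I₀ · cos²(45°) = 0.02233 I₀.
So 0.589 W = 0.02233 I₀, giving I₀ = 0.589/0.02233 = 26.38 W.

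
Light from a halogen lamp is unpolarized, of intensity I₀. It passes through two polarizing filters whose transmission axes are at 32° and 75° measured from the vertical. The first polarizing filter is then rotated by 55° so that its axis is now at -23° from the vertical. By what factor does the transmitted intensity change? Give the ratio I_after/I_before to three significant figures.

Before rotation:
Unpolarized light through the first polarizer → I₁ = ½ I₀, now polarized at 32°.
I₂ = I₁ cos²(75° − 32°) = 0.5 I₀ · cos²(43°) = 0.2674 I₀.
After rotation:
Unpolarized light through the first polarizer → I₁ = ½ I₀, now polarized at -23°.
Angle between axes 1 and 2: 82°. I₂ = 0.5 I₀ · cos²(82°) = 0.009685 I₀.
Ratio = 0.009685 / 0.2674 = 0.03621.

I_new/I_old ≈ 0.0362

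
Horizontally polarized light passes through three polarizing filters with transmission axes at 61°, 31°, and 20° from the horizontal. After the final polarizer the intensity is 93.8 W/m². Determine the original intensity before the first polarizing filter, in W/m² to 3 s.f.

I₀ ≈ 552 W/m²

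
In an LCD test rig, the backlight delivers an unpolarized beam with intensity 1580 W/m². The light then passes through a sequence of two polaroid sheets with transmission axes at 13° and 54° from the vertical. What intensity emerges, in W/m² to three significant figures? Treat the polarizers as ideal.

I ≈ 450 W/m²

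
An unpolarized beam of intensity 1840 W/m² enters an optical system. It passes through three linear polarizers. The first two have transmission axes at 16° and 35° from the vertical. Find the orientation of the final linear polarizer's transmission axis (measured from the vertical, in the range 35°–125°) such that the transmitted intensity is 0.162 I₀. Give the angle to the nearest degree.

θ ≈ 88°

Unpolarized light through the first polarizer → I₁ = ½ I₀, now polarized at 16°.
I₂ = I₁ cos²(35° − 16°) = 0.5 I₀ · cos²(19°) = 0.447 I₀.
Need I₃/I₀ = 0.162, so cos²(θ − 35°) = 0.162 / 0.447 = 0.3624.
θ − 35° = arccos(√0.3624) = 53.0°, giving θ ≈ 35 + 53.0 = 88.0°.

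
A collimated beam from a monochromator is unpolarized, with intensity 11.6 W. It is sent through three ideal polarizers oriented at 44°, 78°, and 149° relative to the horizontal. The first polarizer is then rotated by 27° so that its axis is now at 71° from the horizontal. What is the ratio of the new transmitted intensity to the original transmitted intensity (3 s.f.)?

I_new/I_old ≈ 1.43

Before rotation:
Unpolarized light through the first polarizer → I₁ = ½ I₀, now polarized at 44°.
I₂ = I₁ cos²(78° − 44°) = 0.5 I₀ · cos²(34°) = 0.3437 I₀.
I₃ = I₂ cos²(149° − 78°) = 0.3437 I₀ · cos²(71°) = 0.03643 I₀.
After rotation:
Unpolarized light through the first polarizer → I₁ = ½ I₀, now polarized at 71°.
I₂ = I₁ cos²(78° − 71°) = 0.5 I₀ · cos²(7°) = 0.4926 I₀.
I₃ = I₂ cos²(149° − 78°) = 0.4926 I₀ · cos²(71°) = 0.05221 I₀.
Ratio = 0.05221 / 0.03643 = 1.433.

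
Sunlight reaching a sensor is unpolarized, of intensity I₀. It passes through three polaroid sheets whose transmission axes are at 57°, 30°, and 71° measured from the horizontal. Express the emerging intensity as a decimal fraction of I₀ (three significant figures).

Unpolarized light through the first polarizer → I₁ = ½ I₀, now polarized at 57°.
I₂ = I₁ cos²(30° − 57°) = 0.5 I₀ · cos²(27°) = 0.3969 I₀.
I₃ = I₂ cos²(71° − 30°) = 0.3969 I₀ · cos²(41°) = 0.2261 I₀.
Transmitted fraction = 0.2261.

≈ 0.226 I₀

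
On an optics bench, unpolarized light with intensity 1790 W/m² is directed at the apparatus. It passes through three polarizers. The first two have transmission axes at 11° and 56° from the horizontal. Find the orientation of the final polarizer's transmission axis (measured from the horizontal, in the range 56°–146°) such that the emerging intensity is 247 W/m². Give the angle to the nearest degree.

θ ≈ 98°

Unpolarized light through the first polarizer → I₁ = ½ I₀, now polarized at 11°.
I₂ = I₁ cos²(56° − 11°) = 0.5 I₀ · cos²(45°) = 0.25 I₀.
Target fraction: 247 / 1790 W/m² = 0.138 of I₀.
Need I₃/I₀ = 0.138, so cos²(θ − 56°) = 0.138 / 0.25 = 0.552.
θ − 56° = arccos(√0.552) = 42.0°, giving θ ≈ 56 + 42.0 = 98.0°.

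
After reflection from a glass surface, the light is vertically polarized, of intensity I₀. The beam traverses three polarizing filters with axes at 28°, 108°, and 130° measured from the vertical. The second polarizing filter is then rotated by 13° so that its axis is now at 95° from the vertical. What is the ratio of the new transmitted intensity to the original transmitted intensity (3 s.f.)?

I_new/I_old ≈ 3.95

Before rotation:
By Malus's law, I₁ = I₀ cos²(28° − 0°) = I₀ cos²(28°) = 0.7796 I₀.
I₂ = I₁ cos²(108° − 28°) = 0.7796 I₀ · cos²(80°) = 0.02351 I₀.
I₃ = I₂ cos²(130° − 108°) = 0.02351 I₀ · cos²(22°) = 0.02021 I₀.
After rotation:
I₁ = I₀ cos²(28° − 0°) = I₀ cos²(28°) = 0.7796 I₀.
I₂ = I₁ cos²(95° − 28°) = 0.7796 I₀ · cos²(67°) = 0.119 I₀.
I₃ = I₂ cos²(130° − 95°) = 0.119 I₀ · cos²(35°) = 0.07986 I₀.
Ratio = 0.07986 / 0.02021 = 3.952.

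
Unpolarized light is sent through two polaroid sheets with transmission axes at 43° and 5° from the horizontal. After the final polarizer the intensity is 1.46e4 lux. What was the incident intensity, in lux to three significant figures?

Unpolarized light through the first polarizer → I₁ = ½ I₀, now polarized at 43°.
I₂ = I₁ cos²(5° − 43°) = 0.5 I₀ · cos²(38°) = 0.3105 I₀.
So 1.46e4 lux = 0.3105 I₀, giving I₀ = 1.46e4/0.3105 = 4.702e+04 lux.

I₀ ≈ 4.70e4 lux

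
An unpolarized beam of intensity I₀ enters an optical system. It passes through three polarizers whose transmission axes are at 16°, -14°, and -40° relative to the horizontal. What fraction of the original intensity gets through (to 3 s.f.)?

Unpolarized light through the first polarizer → I₁ = ½ I₀, now polarized at 16°.
I₂ = I₁ cos²(-14° − 16°) = 0.5 I₀ · cos²(30°) = 0.375 I₀.
I₃ = I₂ cos²(-40° + 14°) = 0.375 I₀ · cos²(26°) = 0.3029 I₀.
Transmitted fraction = 0.3029.

≈ 0.303 I₀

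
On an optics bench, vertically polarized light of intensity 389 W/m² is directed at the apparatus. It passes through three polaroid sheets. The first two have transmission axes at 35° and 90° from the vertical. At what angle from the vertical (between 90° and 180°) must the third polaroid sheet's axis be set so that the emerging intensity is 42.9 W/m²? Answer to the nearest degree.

I₁ = I₀ cos²(35° − 0°) = I₀ cos²(35°) = 0.671 I₀.
I₂ = I₁ cos²(90° − 35°) = 0.671 I₀ · cos²(55°) = 0.2208 I₀.
Target fraction: 42.9 / 389 W/m² = 0.1103 of I₀.
Need I₃/I₀ = 0.1103, so cos²(θ − 90°) = 0.1103 / 0.2208 = 0.4996.
θ − 90° = arccos(√0.4996) = 45.0°, giving θ ≈ 90 + 45.0 = 135.0°.

θ ≈ 135°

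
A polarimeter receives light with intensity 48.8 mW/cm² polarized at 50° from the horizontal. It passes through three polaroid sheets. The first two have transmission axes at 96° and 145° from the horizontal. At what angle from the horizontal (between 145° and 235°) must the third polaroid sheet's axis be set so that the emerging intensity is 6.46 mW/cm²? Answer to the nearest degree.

θ ≈ 182°

I₁ = I₀ cos²(96° − 50°) = I₀ cos²(46°) = 0.4826 I₀.
I₂ = I₁ cos²(145° − 96°) = 0.4826 I₀ · cos²(49°) = 0.2077 I₀.
Target fraction: 6.46 / 48.8 mW/cm² = 0.1324 of I₀.
Need I₃/I₀ = 0.1324, so cos²(θ − 145°) = 0.1324 / 0.2077 = 0.6374.
θ − 145° = arccos(√0.6374) = 37.0°, giving θ ≈ 145 + 37.0 = 182.0°.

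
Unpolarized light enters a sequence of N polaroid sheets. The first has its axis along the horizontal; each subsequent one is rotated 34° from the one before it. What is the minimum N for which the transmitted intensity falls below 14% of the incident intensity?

First polarizer halves the unpolarized light: factor 1/2.
Each further stage multiplies by cos²(34°) = 0.6873.
After N polarizers: T = 0.5·0.6873^(N−1). Require T < 0.14 ⇒ N−1 > ln(0.14/0.5)/ln(0.6873) = 3.39, so N−1 ≥ 4 and N = 5.
Check: N=5 gives T = 0.1116 < 0.14; N=4 gives T = 0.1623.

N = 5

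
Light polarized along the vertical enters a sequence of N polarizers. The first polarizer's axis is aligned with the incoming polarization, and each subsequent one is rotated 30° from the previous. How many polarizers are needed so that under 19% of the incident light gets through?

First polarizer is aligned with the polarization: full transmission.
Each further stage multiplies by cos²(30°) = 0.75.
After N polarizers: T = 0.75^(N−1). Require T < 0.19 ⇒ N−1 > ln(0.19)/ln(0.75) = 5.77, so N−1 ≥ 6 and N = 7.
Check: N=7 gives T = 0.178 < 0.19; N=6 gives T = 0.2373.

N = 7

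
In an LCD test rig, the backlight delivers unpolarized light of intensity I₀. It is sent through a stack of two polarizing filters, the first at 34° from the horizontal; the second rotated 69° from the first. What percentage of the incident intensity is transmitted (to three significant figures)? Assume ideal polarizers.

≈ 6.42%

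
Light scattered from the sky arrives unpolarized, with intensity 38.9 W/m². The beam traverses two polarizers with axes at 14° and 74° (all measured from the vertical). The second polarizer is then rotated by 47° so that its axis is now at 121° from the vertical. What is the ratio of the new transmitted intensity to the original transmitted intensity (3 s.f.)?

Before rotation:
Unpolarized light through the first polarizer → I₁ = ½ I₀, now polarized at 14°.
I₂ = I₁ cos²(74° − 14°) = 0.5 I₀ · cos²(60°) = 0.125 I₀.
After rotation:
Unpolarized light through the first polarizer → I₁ = ½ I₀, now polarized at 14°.
Angle between axes 1 and 2: 73°. I₂ = 0.5 I₀ · cos²(73°) = 0.04274 I₀.
Ratio = 0.04274 / 0.125 = 0.3419.

I_new/I_old ≈ 0.342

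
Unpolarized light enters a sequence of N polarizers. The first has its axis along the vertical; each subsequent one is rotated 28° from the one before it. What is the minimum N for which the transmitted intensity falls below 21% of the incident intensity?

First polarizer halves the unpolarized light: factor 1/2.
Each further stage multiplies by cos²(28°) = 0.7796.
After N polarizers: T = 0.5·0.7796^(N−1). Require T < 0.21 ⇒ N−1 > ln(0.21/0.5)/ln(0.7796) = 3.48, so N−1 ≥ 4 and N = 5.
Check: N=5 gives T = 0.1847 < 0.21; N=4 gives T = 0.2369.

N = 5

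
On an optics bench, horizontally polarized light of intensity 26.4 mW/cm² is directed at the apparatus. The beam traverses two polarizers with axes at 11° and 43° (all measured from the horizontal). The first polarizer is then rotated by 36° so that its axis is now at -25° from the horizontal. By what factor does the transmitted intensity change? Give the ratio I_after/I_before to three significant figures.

I_new/I_old ≈ 0.166

Before rotation:
By Malus's law, I₁ = I₀ cos²(11° − 0°) = I₀ cos²(11°) = 0.9636 I₀.
I₂ = I₁ cos²(43° − 11°) = 0.9636 I₀ · cos²(32°) = 0.693 I₀.
After rotation:
I₁ = I₀ cos²(-25° − 0°) = I₀ cos²(25°) = 0.8214 I₀.
I₂ = I₁ cos²(43° + 25°) = 0.8214 I₀ · cos²(68°) = 0.1153 I₀.
Ratio = 0.1153 / 0.693 = 0.1663.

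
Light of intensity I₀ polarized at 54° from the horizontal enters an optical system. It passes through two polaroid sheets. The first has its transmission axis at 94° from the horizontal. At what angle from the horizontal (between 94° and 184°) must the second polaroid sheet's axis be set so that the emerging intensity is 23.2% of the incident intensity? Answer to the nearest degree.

I₁ = I₀ cos²(94° − 54°) = I₀ cos²(40°) = 0.5868 I₀.
Need I₂/I₀ = 0.232, so cos²(θ − 94°) = 0.232 / 0.5868 = 0.3953.
θ − 94° = arccos(√0.3953) = 51.0°, giving θ ≈ 94 + 51.0 = 145.0°.

θ ≈ 145°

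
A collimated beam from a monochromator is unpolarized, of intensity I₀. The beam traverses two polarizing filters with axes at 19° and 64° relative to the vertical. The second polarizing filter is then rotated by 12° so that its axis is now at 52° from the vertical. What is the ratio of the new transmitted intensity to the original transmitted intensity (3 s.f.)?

Before rotation:
Unpolarized light through the first polarizer → I₁ = ½ I₀, now polarized at 19°.
I₂ = I₁ cos²(64° − 19°) = 0.5 I₀ · cos²(45°) = 0.25 I₀.
After rotation:
Unpolarized light through the first polarizer → I₁ = ½ I₀, now polarized at 19°.
I₂ = I₁ cos²(52° − 19°) = 0.5 I₀ · cos²(33°) = 0.3517 I₀.
Ratio = 0.3517 / 0.25 = 1.407.

I_new/I_old ≈ 1.41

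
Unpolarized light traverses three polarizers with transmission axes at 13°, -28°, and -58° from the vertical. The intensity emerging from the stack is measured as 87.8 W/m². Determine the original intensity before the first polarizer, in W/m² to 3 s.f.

Unpolarized light through the first polarizer → I₁ = ½ I₀, now polarized at 13°.
I₂ = I₁ cos²(-28° − 13°) = 0.5 I₀ · cos²(41°) = 0.2848 I₀.
I₃ = I₂ cos²(-58° + 28°) = 0.2848 I₀ · cos²(30°) = 0.2136 I₀.
So 87.8 W/m² = 0.2136 I₀, giving I₀ = 87.8/0.2136 = 411.1 W/m².

I₀ ≈ 411 W/m²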